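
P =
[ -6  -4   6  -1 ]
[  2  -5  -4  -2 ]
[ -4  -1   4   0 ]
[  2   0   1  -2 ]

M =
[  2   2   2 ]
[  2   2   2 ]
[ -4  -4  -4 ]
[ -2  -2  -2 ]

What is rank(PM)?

1

First compute PM:
[[-42, -42, -42],
 [ 14,  14,  14],
 [-26, -26, -26],
 [  4,   4,   4]]
Now row reduce the product.
R2 ← R2 + (1/3)·R1: [0, 0, 0]
R3 ← R3 − (13/21)·R1: [0, 0, 0]
R4 ← R4 + (2/21)·R1: [0, 0, 0]
1 nonzero row, so rank(PM) = 1.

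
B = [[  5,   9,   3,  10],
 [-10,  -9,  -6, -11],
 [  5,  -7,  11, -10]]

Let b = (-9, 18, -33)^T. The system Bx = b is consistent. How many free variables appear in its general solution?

Row reduce the augmented matrix [B | b].
R2 ← R2 + (2)·R1: [0, 9, 0, 9, 0]
R3 ← R3 − R1: [0, -16, 8, -20, -24]
R3 ← R3 + (16/9)·R2: [0, 0, 8, -4, -24]
The echelon form has 3 nonzero rows, and every pivot lies in the first 4 columns, so rank(B) = rank([B|b]) = 3.
The system is consistent.
Free variables = (unknowns) − (rank) = 4 − 3 = 1.

1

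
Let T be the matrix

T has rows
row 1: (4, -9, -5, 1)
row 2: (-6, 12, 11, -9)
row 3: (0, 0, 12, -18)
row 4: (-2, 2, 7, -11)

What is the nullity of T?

1

Row reduce to echelon form.
R2 ← R2 + (3/2)·R1: [0, -3/2, 7/2, -15/2]
R4 ← R4 + (1/2)·R1: [0, -5/2, 9/2, -21/2]
R4 ← R4 − (5/3)·R2: [0, 0, -4/3, 2]
R4 ← R4 + (1/9)·R3: [0, 0, 0, 0]
3 nonzero rows, so rank(T) = 3.
T has 4 columns; by rank–nullity, nullity = 4 − 3 = 1.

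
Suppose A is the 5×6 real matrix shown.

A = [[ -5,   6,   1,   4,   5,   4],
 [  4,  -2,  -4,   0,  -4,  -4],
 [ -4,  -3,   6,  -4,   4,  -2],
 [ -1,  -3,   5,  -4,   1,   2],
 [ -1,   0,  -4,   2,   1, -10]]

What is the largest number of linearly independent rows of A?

Row reduce to echelon form.
R2 ← R2 + (4/5)·R1: [0, 14/5, -16/5, 16/5, 0, -4/5]
R3 ← R3 − (4/5)·R1: [0, -39/5, 26/5, -36/5, 0, -26/5]
R4 ← R4 − (1/5)·R1: [0, -21/5, 24/5, -24/5, 0, 6/5]
R5 ← R5 − (1/5)·R1: [0, -6/5, -21/5, 6/5, 0, -54/5]
R3 ← R3 + (39/14)·R2: [0, 0, -26/7, 12/7, 0, -52/7]
R4 ← R4 + (3/2)·R2: [0, 0, 0, 0, 0, 0]
R5 ← R5 + (3/7)·R2: [0, 0, -39/7, 18/7, 0, -78/7]
R5 ← R5 − (3/2)·R3: [0, 0, 0, 0, 0, 0]
Echelon form has 3 nonzero rows, so rank(A) = 3.
The rank gives the maximum number of linearly independent rows: 3.

3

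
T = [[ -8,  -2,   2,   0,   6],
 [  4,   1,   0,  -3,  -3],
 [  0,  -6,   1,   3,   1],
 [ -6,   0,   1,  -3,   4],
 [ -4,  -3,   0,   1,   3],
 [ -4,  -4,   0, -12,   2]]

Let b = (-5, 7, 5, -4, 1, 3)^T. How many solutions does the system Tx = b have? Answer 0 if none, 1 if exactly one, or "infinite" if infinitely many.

Row reduce the augmented matrix [T | b].
R2 ← R2 + (1/2)·R1: [0, 0, 1, -3, 0, 9/2]
R4 ← R4 − (3/4)·R1: [0, 3/2, -1/2, -3, -1/2, -1/4]
R5 ← R5 − (1/2)·R1: [0, -2, -1, 1, 0, 7/2]
R6 ← R6 − (1/2)·R1: [0, -3, -1, -12, -1, 11/2]
Swap R2 ↔ R3
R4 ← R4 + (1/4)·R2: [0, 0, -1/4, -9/4, -1/4, 1]
R5 ← R5 − (1/3)·R2: [0, 0, -4/3, 0, -1/3, 11/6]
R6 ← R6 − (1/2)·R2: [0, 0, -3/2, -27/2, -3/2, 3]
R4 ← R4 + (1/4)·R3: [0, 0, 0, -3, -1/4, 17/8]
R5 ← R5 + (4/3)·R3: [0, 0, 0, -4, -1/3, 47/6]
R6 ← R6 + (3/2)·R3: [0, 0, 0, -18, -3/2, 39/4]
R5 ← R5 − (4/3)·R4: [0, 0, 0, 0, 0, 5]
R6 ← R6 − (6)·R4: [0, 0, 0, 0, 0, -3]
R6 ← R6 + (3/5)·R5: [0, 0, 0, 0, 0, 0]
The echelon form has 5 nonzero rows; the last pivot sits in the augmented column, so rank(T) = 4 but rank([T|b]) = 5.
Since the ranks differ, the system is inconsistent.
It has no solutions.

0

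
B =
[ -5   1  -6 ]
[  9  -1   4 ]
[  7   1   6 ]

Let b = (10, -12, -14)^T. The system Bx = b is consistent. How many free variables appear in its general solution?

Row reduce the augmented matrix [B | b].
R2 ← R2 + (9/5)·R1: [0, 4/5, -34/5, 6]
R3 ← R3 + (7/5)·R1: [0, 12/5, -12/5, 0]
R3 ← R3 − (3)·R2: [0, 0, 18, -18]
The echelon form has 3 nonzero rows, and every pivot lies in the first 3 columns, so rank(B) = rank([B|b]) = 3.
The system is consistent.
Free variables = (unknowns) − (rank) = 3 − 3 = 0.

0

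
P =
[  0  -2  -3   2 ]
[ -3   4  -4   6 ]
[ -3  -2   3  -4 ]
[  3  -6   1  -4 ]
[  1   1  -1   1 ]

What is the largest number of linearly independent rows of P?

Row reduce to echelon form.
Swap R1 ↔ R2
R3 ← R3 − R1: [0, -6, 7, -10]
R4 ← R4 + R1: [0, -2, -3, 2]
R5 ← R5 + (1/3)·R1: [0, 7/3, -7/3, 3]
R3 ← R3 − (3)·R2: [0, 0, 16, -16]
R4 ← R4 − R2: [0, 0, 0, 0]
R5 ← R5 + (7/6)·R2: [0, 0, -35/6, 16/3]
R5 ← R5 + (35/96)·R3: [0, 0, 0, -1/2]
Swap R4 ↔ R5
Echelon form has 4 nonzero rows, so rank(P) = 4.
The rank gives the maximum number of linearly independent rows: 4.

4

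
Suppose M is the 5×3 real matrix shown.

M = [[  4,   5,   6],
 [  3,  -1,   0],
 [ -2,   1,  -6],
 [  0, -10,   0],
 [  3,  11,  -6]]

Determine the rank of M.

3

Row reduce to echelon form.
R2 ← R2 − (3/4)·R1: [0, -19/4, -9/2]
R3 ← R3 + (1/2)·R1: [0, 7/2, -3]
R5 ← R5 − (3/4)·R1: [0, 29/4, -21/2]
R3 ← R3 + (14/19)·R2: [0, 0, -120/19]
R4 ← R4 − (40/19)·R2: [0, 0, 180/19]
R5 ← R5 + (29/19)·R2: [0, 0, -330/19]
R4 ← R4 + (3/2)·R3: [0, 0, 0]
R5 ← R5 − (11/4)·R3: [0, 0, 0]
Echelon form has 3 nonzero rows, so rank(M) = 3.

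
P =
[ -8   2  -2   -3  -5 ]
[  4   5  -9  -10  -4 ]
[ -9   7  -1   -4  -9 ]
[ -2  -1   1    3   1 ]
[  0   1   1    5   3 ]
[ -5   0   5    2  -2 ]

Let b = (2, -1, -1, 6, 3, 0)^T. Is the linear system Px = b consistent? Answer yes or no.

Row reduce the augmented matrix [P | b].
R2 ← R2 + (1/2)·R1: [0, 6, -10, -23/2, -13/2, 0]
R3 ← R3 − (9/8)·R1: [0, 19/4, 5/4, -5/8, -27/8, -13/4]
R4 ← R4 − (1/4)·R1: [0, -3/2, 3/2, 15/4, 9/4, 11/2]
R6 ← R6 − (5/8)·R1: [0, -5/4, 25/4, 31/8, 9/8, -5/4]
R3 ← R3 − (19/24)·R2: [0, 0, 55/6, 407/48, 85/48, -13/4]
R4 ← R4 + (1/4)·R2: [0, 0, -1, 7/8, 5/8, 11/2]
R5 ← R5 − (1/6)·R2: [0, 0, 8/3, 83/12, 49/12, 3]
R6 ← R6 + (5/24)·R2: [0, 0, 25/6, 71/48, -11/48, -5/4]
R4 ← R4 + (6/55)·R3: [0, 0, 0, 9/5, 9/11, 283/55]
R5 ← R5 − (16/55)·R3: [0, 0, 0, 89/20, 157/44, 217/55]
R6 ← R6 − (5/11)·R3: [0, 0, 0, -19/8, -91/88, 5/22]
R5 ← R5 − (89/36)·R4: [0, 0, 0, 0, 17/11, -3475/396]
R6 ← R6 + (95/72)·R4: [0, 0, 0, 0, 1/22, 5557/792]
R6 ← R6 − (1/34)·R5: [0, 0, 0, 0, 0, 371/51]
The echelon form has 6 nonzero rows; the last pivot sits in the augmented column, so rank(P) = 5 but rank([P|b]) = 6.
Since the ranks differ, the system is inconsistent.

no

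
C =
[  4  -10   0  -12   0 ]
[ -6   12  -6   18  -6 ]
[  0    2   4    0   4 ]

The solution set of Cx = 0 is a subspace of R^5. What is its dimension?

3

Row reduce to echelon form.
R2 ← R2 + (3/2)·R1: [0, -3, -6, 0, -6]
R3 ← R3 + (2/3)·R2: [0, 0, 0, 0, 0]
2 nonzero rows, so rank(C) = 2.
C has 5 columns; by rank–nullity, nullity = 5 − 2 = 3.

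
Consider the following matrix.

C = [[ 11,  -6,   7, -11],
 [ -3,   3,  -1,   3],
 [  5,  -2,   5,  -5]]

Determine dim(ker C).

1

Row reduce to echelon form.
R2 ← R2 + (3/11)·R1: [0, 15/11, 10/11, 0]
R3 ← R3 − (5/11)·R1: [0, 8/11, 20/11, 0]
R3 ← R3 − (8/15)·R2: [0, 0, 4/3, 0]
3 nonzero rows, so rank(C) = 3.
C has 4 columns; by rank–nullity, nullity = 4 − 3 = 1.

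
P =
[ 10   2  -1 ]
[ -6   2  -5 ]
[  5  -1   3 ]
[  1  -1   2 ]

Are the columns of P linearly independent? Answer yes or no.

no

Row reduce P to echelon form.
R2 ← R2 + (3/5)·R1: [0, 16/5, -28/5]
R3 ← R3 − (1/2)·R1: [0, -2, 7/2]
R4 ← R4 − (1/10)·R1: [0, -6/5, 21/10]
R3 ← R3 + (5/8)·R2: [0, 0, 0]
R4 ← R4 + (3/8)·R2: [0, 0, 0]
2 pivots among 3 columns.
Only 2 < 3 pivot columns, so the columns are linearly dependent.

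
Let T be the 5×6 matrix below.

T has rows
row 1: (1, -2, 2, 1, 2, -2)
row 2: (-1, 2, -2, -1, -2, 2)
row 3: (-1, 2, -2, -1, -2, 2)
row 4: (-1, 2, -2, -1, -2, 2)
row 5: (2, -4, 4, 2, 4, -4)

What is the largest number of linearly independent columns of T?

Row reduce to echelon form.
R2 ← R2 + R1: [0, 0, 0, 0, 0, 0]
R3 ← R3 + R1: [0, 0, 0, 0, 0, 0]
R4 ← R4 + R1: [0, 0, 0, 0, 0, 0]
R5 ← R5 − (2)·R1: [0, 0, 0, 0, 0, 0]
Echelon form has 1 nonzero row, so rank(T) = 1.
The rank gives the maximum number of linearly independent columns: 1.

1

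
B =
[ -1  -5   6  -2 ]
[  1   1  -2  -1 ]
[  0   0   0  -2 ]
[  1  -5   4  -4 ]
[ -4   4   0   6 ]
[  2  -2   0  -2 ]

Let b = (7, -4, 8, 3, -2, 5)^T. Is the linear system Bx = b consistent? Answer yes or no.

no

Row reduce the augmented matrix [B | b].
R2 ← R2 + R1: [0, -4, 4, -3, 3]
R4 ← R4 + R1: [0, -10, 10, -6, 10]
R5 ← R5 − (4)·R1: [0, 24, -24, 14, -30]
R6 ← R6 + (2)·R1: [0, -12, 12, -6, 19]
R4 ← R4 − (5/2)·R2: [0, 0, 0, 3/2, 5/2]
R5 ← R5 + (6)·R2: [0, 0, 0, -4, -12]
R6 ← R6 − (3)·R2: [0, 0, 0, 3, 10]
R4 ← R4 + (3/4)·R3: [0, 0, 0, 0, 17/2]
R5 ← R5 − (2)·R3: [0, 0, 0, 0, -28]
R6 ← R6 + (3/2)·R3: [0, 0, 0, 0, 22]
R5 ← R5 + (56/17)·R4: [0, 0, 0, 0, 0]
R6 ← R6 − (44/17)·R4: [0, 0, 0, 0, 0]
The echelon form has 4 nonzero rows; the last pivot sits in the augmented column, so rank(B) = 3 but rank([B|b]) = 4.
Since the ranks differ, the system is inconsistent.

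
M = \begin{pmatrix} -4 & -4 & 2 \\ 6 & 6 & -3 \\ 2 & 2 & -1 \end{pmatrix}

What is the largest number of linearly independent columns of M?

1

Row reduce to echelon form.
R2 ← R2 + (3/2)·R1: [0, 0, 0]
R3 ← R3 + (1/2)·R1: [0, 0, 0]
Echelon form has 1 nonzero row, so rank(M) = 1.
The rank gives the maximum number of linearly independent columns: 1.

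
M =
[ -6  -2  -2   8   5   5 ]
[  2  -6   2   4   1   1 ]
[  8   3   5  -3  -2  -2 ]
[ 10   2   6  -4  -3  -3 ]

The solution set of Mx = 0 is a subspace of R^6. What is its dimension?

3

Row reduce to echelon form.
R2 ← R2 + (1/3)·R1: [0, -20/3, 4/3, 20/3, 8/3, 8/3]
R3 ← R3 + (4/3)·R1: [0, 1/3, 7/3, 23/3, 14/3, 14/3]
R4 ← R4 + (5/3)·R1: [0, -4/3, 8/3, 28/3, 16/3, 16/3]
R3 ← R3 + (1/20)·R2: [0, 0, 12/5, 8, 24/5, 24/5]
R4 ← R4 − (1/5)·R2: [0, 0, 12/5, 8, 24/5, 24/5]
R4 ← R4 − R3: [0, 0, 0, 0, 0, 0]
3 nonzero rows, so rank(M) = 3.
M has 6 columns; by rank–nullity, nullity = 6 − 3 = 3.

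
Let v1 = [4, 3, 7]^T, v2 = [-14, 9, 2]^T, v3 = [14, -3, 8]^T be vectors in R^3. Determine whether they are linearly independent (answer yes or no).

yes

Form the matrix with these vectors as rows and row reduce.
R2 ← R2 + (7/2)·R1: [0, 39/2, 53/2]
R3 ← R3 − (7/2)·R1: [0, -27/2, -33/2]
R3 ← R3 + (9/13)·R2: [0, 0, 24/13]
3 nonzero rows, so the 3 vectors span a space of dimension 3.
Since 3 = 3, the vectors are linearly independent.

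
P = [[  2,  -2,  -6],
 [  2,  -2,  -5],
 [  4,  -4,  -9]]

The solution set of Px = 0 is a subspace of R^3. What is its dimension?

1

Row reduce to echelon form.
R2 ← R2 − R1: [0, 0, 1]
R3 ← R3 − (2)·R1: [0, 0, 3]
R3 ← R3 − (3)·R2: [0, 0, 0]
2 nonzero rows, so rank(P) = 2.
P has 3 columns; by rank–nullity, nullity = 3 − 2 = 1.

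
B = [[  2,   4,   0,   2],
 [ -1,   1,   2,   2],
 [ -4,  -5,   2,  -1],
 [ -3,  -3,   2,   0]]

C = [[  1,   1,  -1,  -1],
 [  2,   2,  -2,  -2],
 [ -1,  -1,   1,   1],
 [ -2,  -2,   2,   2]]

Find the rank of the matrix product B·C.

First compute BC:
[[  6,   6,  -6,  -6],
 [ -5,  -5,   5,   5],
 [-14, -14,  14,  14],
 [-11, -11,  11,  11]]
Now row reduce the product.
R2 ← R2 + (5/6)·R1: [0, 0, 0, 0]
R3 ← R3 + (7/3)·R1: [0, 0, 0, 0]
R4 ← R4 + (11/6)·R1: [0, 0, 0, 0]
1 nonzero row, so rank(BC) = 1.

1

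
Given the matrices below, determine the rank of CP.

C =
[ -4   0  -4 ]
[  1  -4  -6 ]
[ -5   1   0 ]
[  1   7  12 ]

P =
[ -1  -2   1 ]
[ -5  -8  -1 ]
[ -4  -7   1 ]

First compute CP:
[[ 20,  36,  -8],
 [ 43,  72,  -1],
 [  0,   2,  -6],
 [-84, -142,   6]]
Now row reduce the product.
R2 ← R2 − (43/20)·R1: [0, -27/5, 81/5]
R4 ← R4 + (21/5)·R1: [0, 46/5, -138/5]
R3 ← R3 + (10/27)·R2: [0, 0, 0]
R4 ← R4 + (46/27)·R2: [0, 0, 0]
2 nonzero rows, so rank(CP) = 2.

2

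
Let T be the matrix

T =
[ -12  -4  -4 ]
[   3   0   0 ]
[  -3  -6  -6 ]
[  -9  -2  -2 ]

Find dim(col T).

2

Row reduce to echelon form.
R2 ← R2 + (1/4)·R1: [0, -1, -1]
R3 ← R3 − (1/4)·R1: [0, -5, -5]
R4 ← R4 − (3/4)·R1: [0, 1, 1]
R3 ← R3 − (5)·R2: [0, 0, 0]
R4 ← R4 + R2: [0, 0, 0]
Echelon form has 2 nonzero rows, so rank(T) = 2.
The column space has dimension equal to the rank: 2.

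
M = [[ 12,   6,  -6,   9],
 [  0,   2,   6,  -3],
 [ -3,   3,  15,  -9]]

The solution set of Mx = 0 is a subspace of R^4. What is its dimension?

Row reduce to echelon form.
R3 ← R3 + (1/4)·R1: [0, 9/2, 27/2, -27/4]
R3 ← R3 − (9/4)·R2: [0, 0, 0, 0]
2 nonzero rows, so rank(M) = 2.
M has 4 columns; by rank–nullity, nullity = 4 − 2 = 2.

2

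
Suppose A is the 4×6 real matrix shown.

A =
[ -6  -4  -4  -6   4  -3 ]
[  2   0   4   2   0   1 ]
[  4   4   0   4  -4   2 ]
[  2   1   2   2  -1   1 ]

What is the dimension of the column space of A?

2

Row reduce to echelon form.
R2 ← R2 + (1/3)·R1: [0, -4/3, 8/3, 0, 4/3, 0]
R3 ← R3 + (2/3)·R1: [0, 4/3, -8/3, 0, -4/3, 0]
R4 ← R4 + (1/3)·R1: [0, -1/3, 2/3, 0, 1/3, 0]
R3 ← R3 + R2: [0, 0, 0, 0, 0, 0]
R4 ← R4 − (1/4)·R2: [0, 0, 0, 0, 0, 0]
Echelon form has 2 nonzero rows, so rank(A) = 2.
The column space has dimension equal to the rank: 2.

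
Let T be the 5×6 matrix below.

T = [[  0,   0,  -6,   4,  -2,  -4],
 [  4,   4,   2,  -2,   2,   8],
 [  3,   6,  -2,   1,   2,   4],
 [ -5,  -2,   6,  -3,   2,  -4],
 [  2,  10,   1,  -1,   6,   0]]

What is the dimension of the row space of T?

4

Row reduce to echelon form.
Swap R1 ↔ R2
R3 ← R3 − (3/4)·R1: [0, 3, -7/2, 5/2, 1/2, -2]
R4 ← R4 + (5/4)·R1: [0, 3, 17/2, -11/2, 9/2, 6]
R5 ← R5 − (1/2)·R1: [0, 8, 0, 0, 5, -4]
Swap R2 ↔ R3
R4 ← R4 − R2: [0, 0, 12, -8, 4, 8]
R5 ← R5 − (8/3)·R2: [0, 0, 28/3, -20/3, 11/3, 4/3]
R4 ← R4 + (2)·R3: [0, 0, 0, 0, 0, 0]
R5 ← R5 + (14/9)·R3: [0, 0, 0, -4/9, 5/9, -44/9]
Swap R4 ↔ R5
Echelon form has 4 nonzero rows, so rank(T) = 4.
The row space has dimension equal to the rank: 4.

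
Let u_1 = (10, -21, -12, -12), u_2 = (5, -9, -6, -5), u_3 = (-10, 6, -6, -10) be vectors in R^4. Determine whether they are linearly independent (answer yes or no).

Form the matrix with these vectors as rows and row reduce.
R2 ← R2 − (1/2)·R1: [0, 3/2, 0, 1]
R3 ← R3 + R1: [0, -15, -18, -22]
R3 ← R3 + (10)·R2: [0, 0, -18, -12]
3 nonzero rows, so the 3 vectors span a space of dimension 3.
Since 3 = 3, the vectors are linearly independent.

yes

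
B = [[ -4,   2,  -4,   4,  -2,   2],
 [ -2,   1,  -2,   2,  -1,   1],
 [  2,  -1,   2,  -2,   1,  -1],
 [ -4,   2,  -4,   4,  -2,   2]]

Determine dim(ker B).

5

Row reduce to echelon form.
R2 ← R2 − (1/2)·R1: [0, 0, 0, 0, 0, 0]
R3 ← R3 + (1/2)·R1: [0, 0, 0, 0, 0, 0]
R4 ← R4 − R1: [0, 0, 0, 0, 0, 0]
1 nonzero row, so rank(B) = 1.
B has 6 columns; by rank–nullity, nullity = 6 − 1 = 5.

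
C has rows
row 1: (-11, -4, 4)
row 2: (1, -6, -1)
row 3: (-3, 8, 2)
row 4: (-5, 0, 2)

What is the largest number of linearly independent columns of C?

Row reduce to echelon form.
R2 ← R2 + (1/11)·R1: [0, -70/11, -7/11]
R3 ← R3 − (3/11)·R1: [0, 100/11, 10/11]
R4 ← R4 − (5/11)·R1: [0, 20/11, 2/11]
R3 ← R3 + (10/7)·R2: [0, 0, 0]
R4 ← R4 + (2/7)·R2: [0, 0, 0]
Echelon form has 2 nonzero rows, so rank(C) = 2.
The rank gives the maximum number of linearly independent columns: 2.

2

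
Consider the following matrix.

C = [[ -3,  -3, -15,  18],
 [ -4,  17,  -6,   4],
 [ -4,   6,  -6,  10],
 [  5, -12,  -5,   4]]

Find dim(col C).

Row reduce to echelon form.
R2 ← R2 − (4/3)·R1: [0, 21, 14, -20]
R3 ← R3 − (4/3)·R1: [0, 10, 14, -14]
R4 ← R4 + (5/3)·R1: [0, -17, -30, 34]
R3 ← R3 − (10/21)·R2: [0, 0, 22/3, -94/21]
R4 ← R4 + (17/21)·R2: [0, 0, -56/3, 374/21]
R4 ← R4 + (28/11)·R3: [0, 0, 0, 494/77]
Echelon form has 4 nonzero rows, so rank(C) = 4.
The column space has dimension equal to the rank: 4.

4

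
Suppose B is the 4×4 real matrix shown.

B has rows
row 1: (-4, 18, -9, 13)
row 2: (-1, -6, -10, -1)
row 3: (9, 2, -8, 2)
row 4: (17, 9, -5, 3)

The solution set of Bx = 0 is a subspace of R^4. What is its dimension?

Row reduce to echelon form.
R2 ← R2 − (1/4)·R1: [0, -21/2, -31/4, -17/4]
R3 ← R3 + (9/4)·R1: [0, 85/2, -113/4, 125/4]
R4 ← R4 + (17/4)·R1: [0, 171/2, -173/4, 233/4]
R3 ← R3 + (85/21)·R2: [0, 0, -1252/21, 295/21]
R4 ← R4 + (57/7)·R2: [0, 0, -1489/14, 331/14]
R4 ← R4 − (4467/2504)·R3: [0, 0, 0, -3549/2504]
4 nonzero rows, so rank(B) = 4.
B has 4 columns; by rank–nullity, nullity = 4 − 4 = 0.

0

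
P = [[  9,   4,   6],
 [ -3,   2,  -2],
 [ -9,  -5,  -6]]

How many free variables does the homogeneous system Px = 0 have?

Row reduce to echelon form.
R2 ← R2 + (1/3)·R1: [0, 10/3, 0]
R3 ← R3 + R1: [0, -1, 0]
R3 ← R3 + (3/10)·R2: [0, 0, 0]
2 nonzero rows, so rank(P) = 2.
P has 3 columns; by rank–nullity, nullity = 3 − 2 = 1.

1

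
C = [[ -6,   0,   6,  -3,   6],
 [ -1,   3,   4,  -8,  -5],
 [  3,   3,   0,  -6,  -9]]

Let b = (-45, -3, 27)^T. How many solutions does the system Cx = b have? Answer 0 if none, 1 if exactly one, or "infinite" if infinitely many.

infinite

Row reduce the augmented matrix [C | b].
R2 ← R2 − (1/6)·R1: [0, 3, 3, -15/2, -6, 9/2]
R3 ← R3 + (1/2)·R1: [0, 3, 3, -15/2, -6, 9/2]
R3 ← R3 − R2: [0, 0, 0, 0, 0, 0]
The echelon form has 2 nonzero rows, and every pivot lies in the first 5 columns, so rank(C) = rank([C|b]) = 2.
The system is consistent.
rank = 2 < 5 unknowns, so there are infinitely many solutions.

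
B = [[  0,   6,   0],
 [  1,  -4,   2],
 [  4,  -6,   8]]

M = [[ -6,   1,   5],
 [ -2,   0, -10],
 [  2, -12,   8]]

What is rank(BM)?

2

First compute BM:
[[-12,   0, -60],
 [  6, -23,  61],
 [  4, -92, 144]]
Now row reduce the product.
R2 ← R2 + (1/2)·R1: [0, -23, 31]
R3 ← R3 + (1/3)·R1: [0, -92, 124]
R3 ← R3 − (4)·R2: [0, 0, 0]
2 nonzero rows, so rank(BM) = 2.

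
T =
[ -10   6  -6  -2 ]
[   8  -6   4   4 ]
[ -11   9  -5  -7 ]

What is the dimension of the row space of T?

Row reduce to echelon form.
R2 ← R2 + (4/5)·R1: [0, -6/5, -4/5, 12/5]
R3 ← R3 − (11/10)·R1: [0, 12/5, 8/5, -24/5]
R3 ← R3 + (2)·R2: [0, 0, 0, 0]
Echelon form has 2 nonzero rows, so rank(T) = 2.
The row space has dimension equal to the rank: 2.

2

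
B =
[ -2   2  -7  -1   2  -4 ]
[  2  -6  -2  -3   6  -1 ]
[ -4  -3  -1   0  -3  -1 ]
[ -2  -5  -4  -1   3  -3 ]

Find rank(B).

Row reduce to echelon form.
R2 ← R2 + R1: [0, -4, -9, -4, 8, -5]
R3 ← R3 − (2)·R1: [0, -7, 13, 2, -7, 7]
R4 ← R4 − R1: [0, -7, 3, 0, 1, 1]
R3 ← R3 − (7/4)·R2: [0, 0, 115/4, 9, -21, 63/4]
R4 ← R4 − (7/4)·R2: [0, 0, 75/4, 7, -13, 39/4]
R4 ← R4 − (15/23)·R3: [0, 0, 0, 26/23, 16/23, -12/23]
Echelon form has 4 nonzero rows, so rank(B) = 4.

4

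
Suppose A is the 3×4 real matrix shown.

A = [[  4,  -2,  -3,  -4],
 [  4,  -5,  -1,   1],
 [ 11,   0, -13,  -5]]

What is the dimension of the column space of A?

3

Row reduce to echelon form.
R2 ← R2 − R1: [0, -3, 2, 5]
R3 ← R3 − (11/4)·R1: [0, 11/2, -19/4, 6]
R3 ← R3 + (11/6)·R2: [0, 0, -13/12, 91/6]
Echelon form has 3 nonzero rows, so rank(A) = 3.
The column space has dimension equal to the rank: 3.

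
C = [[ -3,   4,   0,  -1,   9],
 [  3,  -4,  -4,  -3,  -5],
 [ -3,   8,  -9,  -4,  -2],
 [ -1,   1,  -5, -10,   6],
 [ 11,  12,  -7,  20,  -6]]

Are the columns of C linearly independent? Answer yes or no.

yes

Row reduce C to echelon form.
R2 ← R2 + R1: [0, 0, -4, -4, 4]
R3 ← R3 − R1: [0, 4, -9, -3, -11]
R4 ← R4 − (1/3)·R1: [0, -1/3, -5, -29/3, 3]
R5 ← R5 + (11/3)·R1: [0, 80/3, -7, 49/3, 27]
Swap R2 ↔ R3
R4 ← R4 + (1/12)·R2: [0, 0, -23/4, -119/12, 25/12]
R5 ← R5 − (20/3)·R2: [0, 0, 53, 109/3, 301/3]
R4 ← R4 − (23/16)·R3: [0, 0, 0, -25/6, -11/3]
R5 ← R5 + (53/4)·R3: [0, 0, 0, -50/3, 460/3]
R5 ← R5 − (4)·R4: [0, 0, 0, 0, 168]
5 pivots among 5 columns.
Every column is a pivot column, so the columns are linearly independent.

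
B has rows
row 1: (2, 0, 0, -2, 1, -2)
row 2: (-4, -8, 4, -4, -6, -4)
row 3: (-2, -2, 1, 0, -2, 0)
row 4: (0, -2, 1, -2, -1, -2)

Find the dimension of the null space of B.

4

Row reduce to echelon form.
R2 ← R2 + (2)·R1: [0, -8, 4, -8, -4, -8]
R3 ← R3 + R1: [0, -2, 1, -2, -1, -2]
R3 ← R3 − (1/4)·R2: [0, 0, 0, 0, 0, 0]
R4 ← R4 − (1/4)·R2: [0, 0, 0, 0, 0, 0]
2 nonzero rows, so rank(B) = 2.
B has 6 columns; by rank–nullity, nullity = 6 − 2 = 4.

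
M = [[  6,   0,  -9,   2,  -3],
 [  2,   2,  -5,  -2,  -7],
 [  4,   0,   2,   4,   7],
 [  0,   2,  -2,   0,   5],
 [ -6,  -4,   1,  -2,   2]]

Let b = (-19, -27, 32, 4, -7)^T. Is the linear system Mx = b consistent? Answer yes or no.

Row reduce the augmented matrix [M | b].
R2 ← R2 − (1/3)·R1: [0, 2, -2, -8/3, -6, -62/3]
R3 ← R3 − (2/3)·R1: [0, 0, 8, 8/3, 9, 134/3]
R5 ← R5 + R1: [0, -4, -8, 0, -1, -26]
R4 ← R4 − R2: [0, 0, 0, 8/3, 11, 74/3]
R5 ← R5 + (2)·R2: [0, 0, -12, -16/3, -13, -202/3]
R5 ← R5 + (3/2)·R3: [0, 0, 0, -4/3, 1/2, -1/3]
R5 ← R5 + (1/2)·R4: [0, 0, 0, 0, 6, 12]
The echelon form has 5 nonzero rows, and every pivot lies in the first 5 columns, so rank(M) = rank([M|b]) = 5.
The system is consistent.

yes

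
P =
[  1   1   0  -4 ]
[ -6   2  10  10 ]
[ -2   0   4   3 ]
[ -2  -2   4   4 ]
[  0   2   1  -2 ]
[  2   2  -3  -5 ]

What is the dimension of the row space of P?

3

Row reduce to echelon form.
R2 ← R2 + (6)·R1: [0, 8, 10, -14]
R3 ← R3 + (2)·R1: [0, 2, 4, -5]
R4 ← R4 + (2)·R1: [0, 0, 4, -4]
R6 ← R6 − (2)·R1: [0, 0, -3, 3]
R3 ← R3 − (1/4)·R2: [0, 0, 3/2, -3/2]
R5 ← R5 − (1/4)·R2: [0, 0, -3/2, 3/2]
R4 ← R4 − (8/3)·R3: [0, 0, 0, 0]
R5 ← R5 + R3: [0, 0, 0, 0]
R6 ← R6 + (2)·R3: [0, 0, 0, 0]
Echelon form has 3 nonzero rows, so rank(P) = 3.
The row space has dimension equal to the rank: 3.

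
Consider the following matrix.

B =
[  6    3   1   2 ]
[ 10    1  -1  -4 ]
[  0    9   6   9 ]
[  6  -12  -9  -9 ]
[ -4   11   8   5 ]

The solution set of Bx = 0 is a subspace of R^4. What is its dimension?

1

Row reduce to echelon form.
R2 ← R2 − (5/3)·R1: [0, -4, -8/3, -22/3]
R4 ← R4 − R1: [0, -15, -10, -11]
R5 ← R5 + (2/3)·R1: [0, 13, 26/3, 19/3]
R3 ← R3 + (9/4)·R2: [0, 0, 0, -15/2]
R4 ← R4 − (15/4)·R2: [0, 0, 0, 33/2]
R5 ← R5 + (13/4)·R2: [0, 0, 0, -35/2]
R4 ← R4 + (11/5)·R3: [0, 0, 0, 0]
R5 ← R5 − (7/3)·R3: [0, 0, 0, 0]
3 nonzero rows, so rank(B) = 3.
B has 4 columns; by rank–nullity, nullity = 4 − 3 = 1.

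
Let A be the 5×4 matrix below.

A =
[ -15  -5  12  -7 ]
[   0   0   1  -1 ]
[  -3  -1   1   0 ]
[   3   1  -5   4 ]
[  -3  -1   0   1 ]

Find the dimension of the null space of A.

Row reduce to echelon form.
R3 ← R3 − (1/5)·R1: [0, 0, -7/5, 7/5]
R4 ← R4 + (1/5)·R1: [0, 0, -13/5, 13/5]
R5 ← R5 − (1/5)·R1: [0, 0, -12/5, 12/5]
R3 ← R3 + (7/5)·R2: [0, 0, 0, 0]
R4 ← R4 + (13/5)·R2: [0, 0, 0, 0]
R5 ← R5 + (12/5)·R2: [0, 0, 0, 0]
2 nonzero rows, so rank(A) = 2.
A has 4 columns; by rank–nullity, nullity = 4 − 2 = 2.

2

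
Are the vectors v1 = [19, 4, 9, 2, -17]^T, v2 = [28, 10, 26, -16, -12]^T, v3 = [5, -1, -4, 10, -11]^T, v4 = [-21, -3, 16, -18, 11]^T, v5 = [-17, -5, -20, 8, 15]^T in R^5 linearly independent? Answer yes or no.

no

Form the matrix with these vectors as rows and row reduce.
R2 ← R2 − (28/19)·R1: [0, 78/19, 242/19, -360/19, 248/19]
R3 ← R3 − (5/19)·R1: [0, -39/19, -121/19, 180/19, -124/19]
R4 ← R4 + (21/19)·R1: [0, 27/19, 493/19, -300/19, -148/19]
R5 ← R5 + (17/19)·R1: [0, -27/19, -227/19, 186/19, -4/19]
R3 ← R3 + (1/2)·R2: [0, 0, 0, 0, 0]
R4 ← R4 − (9/26)·R2: [0, 0, 280/13, -120/13, -160/13]
R5 ← R5 + (9/26)·R2: [0, 0, -98/13, 42/13, 56/13]
Swap R3 ↔ R4
R5 ← R5 + (7/20)·R3: [0, 0, 0, 0, 0]
3 nonzero rows, so the 5 vectors span a space of dimension 3.
Since 3 < 5, the vectors are linearly dependent.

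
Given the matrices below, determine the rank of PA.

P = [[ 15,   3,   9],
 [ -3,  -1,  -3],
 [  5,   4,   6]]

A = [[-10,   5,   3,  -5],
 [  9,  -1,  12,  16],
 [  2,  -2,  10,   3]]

First compute PA:
[[-105,  54, 171,   0],
 [ 15,  -8, -51, -10],
 [ -2,   9, 123,  57]]
Now row reduce the product.
R2 ← R2 + (1/7)·R1: [0, -2/7, -186/7, -10]
R3 ← R3 − (2/105)·R1: [0, 279/35, 4191/35, 57]
R3 ← R3 + (279/10)·R2: [0, 0, -3108/5, -222]
3 nonzero rows, so rank(PA) = 3.

3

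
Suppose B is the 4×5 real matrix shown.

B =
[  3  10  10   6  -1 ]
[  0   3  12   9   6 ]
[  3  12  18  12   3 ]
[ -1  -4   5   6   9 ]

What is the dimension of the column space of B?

3

Row reduce to echelon form.
R3 ← R3 − R1: [0, 2, 8, 6, 4]
R4 ← R4 + (1/3)·R1: [0, -2/3, 25/3, 8, 26/3]
R3 ← R3 − (2/3)·R2: [0, 0, 0, 0, 0]
R4 ← R4 + (2/9)·R2: [0, 0, 11, 10, 10]
Swap R3 ↔ R4
Echelon form has 3 nonzero rows, so rank(B) = 3.
The column space has dimension equal to the rank: 3.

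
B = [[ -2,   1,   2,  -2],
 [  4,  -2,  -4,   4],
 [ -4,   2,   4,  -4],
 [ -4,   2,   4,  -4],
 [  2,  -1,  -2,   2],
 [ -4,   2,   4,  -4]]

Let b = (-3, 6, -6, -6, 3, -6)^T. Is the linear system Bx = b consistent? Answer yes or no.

Row reduce the augmented matrix [B | b].
R2 ← R2 + (2)·R1: [0, 0, 0, 0, 0]
R3 ← R3 − (2)·R1: [0, 0, 0, 0, 0]
R4 ← R4 − (2)·R1: [0, 0, 0, 0, 0]
R5 ← R5 + R1: [0, 0, 0, 0, 0]
R6 ← R6 − (2)·R1: [0, 0, 0, 0, 0]
The echelon form has 1 nonzero rows, and every pivot lies in the first 4 columns, so rank(B) = rank([B|b]) = 1.
The system is consistent.

yes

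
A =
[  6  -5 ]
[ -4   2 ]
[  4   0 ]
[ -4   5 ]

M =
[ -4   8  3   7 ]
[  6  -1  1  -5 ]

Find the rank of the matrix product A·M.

First compute AM:
[[-54,  53,  13,  67],
 [ 28, -34, -10, -38],
 [-16,  32,  12,  28],
 [ 46, -37,  -7, -53]]
Now row reduce the product.
R2 ← R2 + (14/27)·R1: [0, -176/27, -88/27, -88/27]
R3 ← R3 − (8/27)·R1: [0, 440/27, 220/27, 220/27]
R4 ← R4 + (23/27)·R1: [0, 220/27, 110/27, 110/27]
R3 ← R3 + (5/2)·R2: [0, 0, 0, 0]
R4 ← R4 + (5/4)·R2: [0, 0, 0, 0]
2 nonzero rows, so rank(AM) = 2.

2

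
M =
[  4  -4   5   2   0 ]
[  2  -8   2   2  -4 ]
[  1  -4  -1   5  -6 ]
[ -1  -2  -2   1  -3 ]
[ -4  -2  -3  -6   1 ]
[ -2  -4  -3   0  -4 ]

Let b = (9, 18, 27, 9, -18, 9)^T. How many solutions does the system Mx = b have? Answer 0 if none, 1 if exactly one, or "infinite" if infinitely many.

infinite

Row reduce the augmented matrix [M | b].
R2 ← R2 − (1/2)·R1: [0, -6, -1/2, 1, -4, 27/2]
R3 ← R3 − (1/4)·R1: [0, -3, -9/4, 9/2, -6, 99/4]
R4 ← R4 + (1/4)·R1: [0, -3, -3/4, 3/2, -3, 45/4]
R5 ← R5 + R1: [0, -6, 2, -4, 1, -9]
R6 ← R6 + (1/2)·R1: [0, -6, -1/2, 1, -4, 27/2]
R3 ← R3 − (1/2)·R2: [0, 0, -2, 4, -4, 18]
R4 ← R4 − (1/2)·R2: [0, 0, -1/2, 1, -1, 9/2]
R5 ← R5 − R2: [0, 0, 5/2, -5, 5, -45/2]
R6 ← R6 − R2: [0, 0, 0, 0, 0, 0]
R4 ← R4 − (1/4)·R3: [0, 0, 0, 0, 0, 0]
R5 ← R5 + (5/4)·R3: [0, 0, 0, 0, 0, 0]
The echelon form has 3 nonzero rows, and every pivot lies in the first 5 columns, so rank(M) = rank([M|b]) = 3.
The system is consistent.
rank = 3 < 5 unknowns, so there are infinitely many solutions.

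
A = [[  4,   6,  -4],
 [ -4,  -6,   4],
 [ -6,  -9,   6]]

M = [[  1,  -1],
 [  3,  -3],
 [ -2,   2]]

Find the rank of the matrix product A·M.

First compute AM:
[[ 30, -30],
 [-30,  30],
 [-45,  45]]
Now row reduce the product.
R2 ← R2 + R1: [0, 0]
R3 ← R3 + (3/2)·R1: [0, 0]
1 nonzero row, so rank(AM) = 1.

1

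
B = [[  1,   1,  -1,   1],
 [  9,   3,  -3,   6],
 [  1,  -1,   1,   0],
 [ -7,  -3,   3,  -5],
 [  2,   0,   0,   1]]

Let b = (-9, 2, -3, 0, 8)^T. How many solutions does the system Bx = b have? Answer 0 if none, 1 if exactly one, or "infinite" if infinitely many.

0

Row reduce the augmented matrix [B | b].
R2 ← R2 − (9)·R1: [0, -6, 6, -3, 83]
R3 ← R3 − R1: [0, -2, 2, -1, 6]
R4 ← R4 + (7)·R1: [0, 4, -4, 2, -63]
R5 ← R5 − (2)·R1: [0, -2, 2, -1, 26]
R3 ← R3 − (1/3)·R2: [0, 0, 0, 0, -65/3]
R4 ← R4 + (2/3)·R2: [0, 0, 0, 0, -23/3]
R5 ← R5 − (1/3)·R2: [0, 0, 0, 0, -5/3]
R4 ← R4 − (23/65)·R3: [0, 0, 0, 0, 0]
R5 ← R5 − (1/13)·R3: [0, 0, 0, 0, 0]
The echelon form has 3 nonzero rows; the last pivot sits in the augmented column, so rank(B) = 2 but rank([B|b]) = 3.
Since the ranks differ, the system is inconsistent.
It has no solutions.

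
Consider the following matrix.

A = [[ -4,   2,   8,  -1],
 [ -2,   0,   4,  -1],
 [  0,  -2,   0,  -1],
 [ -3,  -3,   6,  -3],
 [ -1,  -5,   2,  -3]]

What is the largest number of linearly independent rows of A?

2

Row reduce to echelon form.
R2 ← R2 − (1/2)·R1: [0, -1, 0, -1/2]
R4 ← R4 − (3/4)·R1: [0, -9/2, 0, -9/4]
R5 ← R5 − (1/4)·R1: [0, -11/2, 0, -11/4]
R3 ← R3 − (2)·R2: [0, 0, 0, 0]
R4 ← R4 − (9/2)·R2: [0, 0, 0, 0]
R5 ← R5 − (11/2)·R2: [0, 0, 0, 0]
Echelon form has 2 nonzero rows, so rank(A) = 2.
The rank gives the maximum number of linearly independent rows: 2.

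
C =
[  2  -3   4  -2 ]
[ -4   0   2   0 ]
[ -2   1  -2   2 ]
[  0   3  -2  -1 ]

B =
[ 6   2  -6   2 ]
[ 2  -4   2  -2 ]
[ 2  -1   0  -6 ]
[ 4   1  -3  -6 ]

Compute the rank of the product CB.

First compute CB:
[[  6,  10, -12,  -2],
 [-20, -10,  24, -20],
 [ -6,  -4,   8,  -6],
 [ -2, -11,   9,  12]]
Now row reduce the product.
R2 ← R2 + (10/3)·R1: [0, 70/3, -16, -80/3]
R3 ← R3 + R1: [0, 6, -4, -8]
R4 ← R4 + (1/3)·R1: [0, -23/3, 5, 34/3]
R3 ← R3 − (9/35)·R2: [0, 0, 4/35, -8/7]
R4 ← R4 + (23/70)·R2: [0, 0, -9/35, 18/7]
R4 ← R4 + (9/4)·R3: [0, 0, 0, 0]
3 nonzero rows, so rank(CB) = 3.

3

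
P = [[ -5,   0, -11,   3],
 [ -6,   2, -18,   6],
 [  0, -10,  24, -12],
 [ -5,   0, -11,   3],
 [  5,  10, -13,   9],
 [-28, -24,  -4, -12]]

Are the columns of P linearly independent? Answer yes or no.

no

Row reduce P to echelon form.
R2 ← R2 − (6/5)·R1: [0, 2, -24/5, 12/5]
R4 ← R4 − R1: [0, 0, 0, 0]
R5 ← R5 + R1: [0, 10, -24, 12]
R6 ← R6 − (28/5)·R1: [0, -24, 288/5, -144/5]
R3 ← R3 + (5)·R2: [0, 0, 0, 0]
R5 ← R5 − (5)·R2: [0, 0, 0, 0]
R6 ← R6 + (12)·R2: [0, 0, 0, 0]
2 pivots among 4 columns.
Only 2 < 4 pivot columns, so the columns are linearly dependent.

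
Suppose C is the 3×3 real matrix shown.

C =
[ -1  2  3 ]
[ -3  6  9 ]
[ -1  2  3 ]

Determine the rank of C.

Row reduce to echelon form.
R2 ← R2 − (3)·R1: [0, 0, 0]
R3 ← R3 − R1: [0, 0, 0]
Echelon form has 1 nonzero row, so rank(C) = 1.

1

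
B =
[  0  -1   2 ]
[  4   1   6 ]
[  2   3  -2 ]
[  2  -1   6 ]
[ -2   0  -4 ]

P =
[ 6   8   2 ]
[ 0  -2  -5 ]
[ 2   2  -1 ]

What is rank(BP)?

First compute BP:
[[  4,   6,   3],
 [ 36,  42,  -3],
 [  8,   6,  -9],
 [ 24,  30,   3],
 [-20, -24,   0]]
Now row reduce the product.
R2 ← R2 − (9)·R1: [0, -12, -30]
R3 ← R3 − (2)·R1: [0, -6, -15]
R4 ← R4 − (6)·R1: [0, -6, -15]
R5 ← R5 + (5)·R1: [0, 6, 15]
R3 ← R3 − (1/2)·R2: [0, 0, 0]
R4 ← R4 − (1/2)·R2: [0, 0, 0]
R5 ← R5 + (1/2)·R2: [0, 0, 0]
2 nonzero rows, so rank(BP) = 2.

2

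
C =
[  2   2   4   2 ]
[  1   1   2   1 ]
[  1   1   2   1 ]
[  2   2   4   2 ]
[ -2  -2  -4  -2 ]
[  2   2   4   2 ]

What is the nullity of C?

Row reduce to echelon form.
R2 ← R2 − (1/2)·R1: [0, 0, 0, 0]
R3 ← R3 − (1/2)·R1: [0, 0, 0, 0]
R4 ← R4 − R1: [0, 0, 0, 0]
R5 ← R5 + R1: [0, 0, 0, 0]
R6 ← R6 − R1: [0, 0, 0, 0]
1 nonzero row, so rank(C) = 1.
C has 4 columns; by rank–nullity, nullity = 4 − 1 = 3.

3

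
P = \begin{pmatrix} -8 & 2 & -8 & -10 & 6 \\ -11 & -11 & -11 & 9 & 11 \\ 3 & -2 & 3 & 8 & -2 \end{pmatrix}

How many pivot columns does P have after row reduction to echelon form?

Row reduce to echelon form.
R2 ← R2 − (11/8)·R1: [0, -55/4, 0, 91/4, 11/4]
R3 ← R3 + (3/8)·R1: [0, -5/4, 0, 17/4, 1/4]
R3 ← R3 − (1/11)·R2: [0, 0, 0, 24/11, 0]
Echelon form has 3 nonzero rows, so rank(P) = 3.
Each nonzero row contributes one pivot column: 3 pivot columns.

3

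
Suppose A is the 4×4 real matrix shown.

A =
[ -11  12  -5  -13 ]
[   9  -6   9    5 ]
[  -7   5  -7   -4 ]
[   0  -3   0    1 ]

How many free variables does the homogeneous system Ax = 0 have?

Row reduce to echelon form.
R2 ← R2 + (9/11)·R1: [0, 42/11, 54/11, -62/11]
R3 ← R3 − (7/11)·R1: [0, -29/11, -42/11, 47/11]
R3 ← R3 + (29/42)·R2: [0, 0, -3/7, 8/21]
R4 ← R4 + (11/14)·R2: [0, 0, 27/7, -24/7]
R4 ← R4 + (9)·R3: [0, 0, 0, 0]
3 nonzero rows, so rank(A) = 3.
A has 4 columns; by rank–nullity, nullity = 4 − 3 = 1.

1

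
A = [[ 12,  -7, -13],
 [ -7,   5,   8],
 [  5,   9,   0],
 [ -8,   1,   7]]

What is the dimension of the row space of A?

2

Row reduce to echelon form.
R2 ← R2 + (7/12)·R1: [0, 11/12, 5/12]
R3 ← R3 − (5/12)·R1: [0, 143/12, 65/12]
R4 ← R4 + (2/3)·R1: [0, -11/3, -5/3]
R3 ← R3 − (13)·R2: [0, 0, 0]
R4 ← R4 + (4)·R2: [0, 0, 0]
Echelon form has 2 nonzero rows, so rank(A) = 2.
The row space has dimension equal to the rank: 2.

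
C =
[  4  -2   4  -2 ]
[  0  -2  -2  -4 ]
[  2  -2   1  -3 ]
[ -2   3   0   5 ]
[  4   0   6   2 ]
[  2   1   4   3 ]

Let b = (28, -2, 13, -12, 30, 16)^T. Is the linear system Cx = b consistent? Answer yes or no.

yes

Row reduce the augmented matrix [C | b].
R3 ← R3 − (1/2)·R1: [0, -1, -1, -2, -1]
R4 ← R4 + (1/2)·R1: [0, 2, 2, 4, 2]
R5 ← R5 − R1: [0, 2, 2, 4, 2]
R6 ← R6 − (1/2)·R1: [0, 2, 2, 4, 2]
R3 ← R3 − (1/2)·R2: [0, 0, 0, 0, 0]
R4 ← R4 + R2: [0, 0, 0, 0, 0]
R5 ← R5 + R2: [0, 0, 0, 0, 0]
R6 ← R6 + R2: [0, 0, 0, 0, 0]
The echelon form has 2 nonzero rows, and every pivot lies in the first 4 columns, so rank(C) = rank([C|b]) = 2.
The system is consistent.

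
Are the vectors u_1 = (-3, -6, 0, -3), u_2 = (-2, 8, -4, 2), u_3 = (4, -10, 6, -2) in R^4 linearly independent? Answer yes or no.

no

Form the matrix with these vectors as rows and row reduce.
R2 ← R2 − (2/3)·R1: [0, 12, -4, 4]
R3 ← R3 + (4/3)·R1: [0, -18, 6, -6]
R3 ← R3 + (3/2)·R2: [0, 0, 0, 0]
2 nonzero rows, so the 3 vectors span a space of dimension 2.
Since 2 < 3, the vectors are linearly dependent.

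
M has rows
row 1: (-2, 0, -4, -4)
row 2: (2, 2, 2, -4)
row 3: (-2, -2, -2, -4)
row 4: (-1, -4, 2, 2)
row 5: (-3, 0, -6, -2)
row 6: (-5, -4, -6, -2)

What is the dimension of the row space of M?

Row reduce to echelon form.
R2 ← R2 + R1: [0, 2, -2, -8]
R3 ← R3 − R1: [0, -2, 2, 0]
R4 ← R4 − (1/2)·R1: [0, -4, 4, 4]
R5 ← R5 − (3/2)·R1: [0, 0, 0, 4]
R6 ← R6 − (5/2)·R1: [0, -4, 4, 8]
R3 ← R3 + R2: [0, 0, 0, -8]
R4 ← R4 + (2)·R2: [0, 0, 0, -12]
R6 ← R6 + (2)·R2: [0, 0, 0, -8]
R4 ← R4 − (3/2)·R3: [0, 0, 0, 0]
R5 ← R5 + (1/2)·R3: [0, 0, 0, 0]
R6 ← R6 − R3: [0, 0, 0, 0]
Echelon form has 3 nonzero rows, so rank(M) = 3.
The row space has dimension equal to the rank: 3.

3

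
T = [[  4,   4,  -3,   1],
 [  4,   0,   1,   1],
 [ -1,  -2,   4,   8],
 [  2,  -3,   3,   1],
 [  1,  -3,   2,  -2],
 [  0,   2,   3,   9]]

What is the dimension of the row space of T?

4

Row reduce to echelon form.
R2 ← R2 − R1: [0, -4, 4, 0]
R3 ← R3 + (1/4)·R1: [0, -1, 13/4, 33/4]
R4 ← R4 − (1/2)·R1: [0, -5, 9/2, 1/2]
R5 ← R5 − (1/4)·R1: [0, -4, 11/4, -9/4]
R3 ← R3 − (1/4)·R2: [0, 0, 9/4, 33/4]
R4 ← R4 − (5/4)·R2: [0, 0, -1/2, 1/2]
R5 ← R5 − R2: [0, 0, -5/4, -9/4]
R6 ← R6 + (1/2)·R2: [0, 0, 5, 9]
R4 ← R4 + (2/9)·R3: [0, 0, 0, 7/3]
R5 ← R5 + (5/9)·R3: [0, 0, 0, 7/3]
R6 ← R6 − (20/9)·R3: [0, 0, 0, -28/3]
R5 ← R5 − R4: [0, 0, 0, 0]
R6 ← R6 + (4)·R4: [0, 0, 0, 0]
Echelon form has 4 nonzero rows, so rank(T) = 4.
The row space has dimension equal to the rank: 4.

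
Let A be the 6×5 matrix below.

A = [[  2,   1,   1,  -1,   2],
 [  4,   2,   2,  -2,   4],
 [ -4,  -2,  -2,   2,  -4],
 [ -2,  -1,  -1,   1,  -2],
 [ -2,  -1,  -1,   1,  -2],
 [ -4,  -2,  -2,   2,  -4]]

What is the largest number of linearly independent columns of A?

1

Row reduce to echelon form.
R2 ← R2 − (2)·R1: [0, 0, 0, 0, 0]
R3 ← R3 + (2)·R1: [0, 0, 0, 0, 0]
R4 ← R4 + R1: [0, 0, 0, 0, 0]
R5 ← R5 + R1: [0, 0, 0, 0, 0]
R6 ← R6 + (2)·R1: [0, 0, 0, 0, 0]
Echelon form has 1 nonzero row, so rank(A) = 1.
The rank gives the maximum number of linearly independent columns: 1.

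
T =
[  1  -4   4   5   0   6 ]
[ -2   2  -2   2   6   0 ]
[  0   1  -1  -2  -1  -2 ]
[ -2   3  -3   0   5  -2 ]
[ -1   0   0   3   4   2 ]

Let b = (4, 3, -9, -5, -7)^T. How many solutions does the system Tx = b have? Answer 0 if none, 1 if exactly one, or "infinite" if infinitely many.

Row reduce the augmented matrix [T | b].
R2 ← R2 + (2)·R1: [0, -6, 6, 12, 6, 12, 11]
R4 ← R4 + (2)·R1: [0, -5, 5, 10, 5, 10, 3]
R5 ← R5 + R1: [0, -4, 4, 8, 4, 8, -3]
R3 ← R3 + (1/6)·R2: [0, 0, 0, 0, 0, 0, -43/6]
R4 ← R4 − (5/6)·R2: [0, 0, 0, 0, 0, 0, -37/6]
R5 ← R5 − (2/3)·R2: [0, 0, 0, 0, 0, 0, -31/3]
R4 ← R4 − (37/43)·R3: [0, 0, 0, 0, 0, 0, 0]
R5 ← R5 − (62/43)·R3: [0, 0, 0, 0, 0, 0, 0]
The echelon form has 3 nonzero rows; the last pivot sits in the augmented column, so rank(T) = 2 but rank([T|b]) = 3.
Since the ranks differ, the system is inconsistent.
It has no solutions.

0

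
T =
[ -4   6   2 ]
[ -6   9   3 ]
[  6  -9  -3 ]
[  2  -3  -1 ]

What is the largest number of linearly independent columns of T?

Row reduce to echelon form.
R2 ← R2 − (3/2)·R1: [0, 0, 0]
R3 ← R3 + (3/2)·R1: [0, 0, 0]
R4 ← R4 + (1/2)·R1: [0, 0, 0]
Echelon form has 1 nonzero row, so rank(T) = 1.
The rank gives the maximum number of linearly independent columns: 1.

1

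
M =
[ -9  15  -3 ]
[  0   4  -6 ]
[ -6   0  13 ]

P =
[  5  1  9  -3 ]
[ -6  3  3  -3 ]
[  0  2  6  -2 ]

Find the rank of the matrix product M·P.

2

First compute MP:
[[-135,  30, -54, -12],
 [-24,   0, -24,   0],
 [-30,  20,  24,  -8]]
Now row reduce the product.
R2 ← R2 − (8/45)·R1: [0, -16/3, -72/5, 32/15]
R3 ← R3 − (2/9)·R1: [0, 40/3, 36, -16/3]
R3 ← R3 + (5/2)·R2: [0, 0, 0, 0]
2 nonzero rows, so rank(MP) = 2.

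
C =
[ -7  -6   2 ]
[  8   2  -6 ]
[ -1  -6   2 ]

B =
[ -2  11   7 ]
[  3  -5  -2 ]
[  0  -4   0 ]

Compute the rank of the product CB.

First compute CB:
[[ -4, -55, -37],
 [-10, 102,  52],
 [-16,  11,   5]]
Now row reduce the product.
R2 ← R2 − (5/2)·R1: [0, 479/2, 289/2]
R3 ← R3 − (4)·R1: [0, 231, 153]
R3 ← R3 − (462/479)·R2: [0, 0, 6528/479]
3 nonzero rows, so rank(CB) = 3.

3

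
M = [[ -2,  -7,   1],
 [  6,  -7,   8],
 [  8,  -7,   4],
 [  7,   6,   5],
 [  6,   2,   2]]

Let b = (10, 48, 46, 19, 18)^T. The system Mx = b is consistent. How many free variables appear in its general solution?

Row reduce the augmented matrix [M | b].
R2 ← R2 + (3)·R1: [0, -28, 11, 78]
R3 ← R3 + (4)·R1: [0, -35, 8, 86]
R4 ← R4 + (7/2)·R1: [0, -37/2, 17/2, 54]
R5 ← R5 + (3)·R1: [0, -19, 5, 48]
R3 ← R3 − (5/4)·R2: [0, 0, -23/4, -23/2]
R4 ← R4 − (37/56)·R2: [0, 0, 69/56, 69/28]
R5 ← R5 − (19/28)·R2: [0, 0, -69/28, -69/14]
R4 ← R4 + (3/14)·R3: [0, 0, 0, 0]
R5 ← R5 − (3/7)·R3: [0, 0, 0, 0]
The echelon form has 3 nonzero rows, and every pivot lies in the first 3 columns, so rank(M) = rank([M|b]) = 3.
The system is consistent.
Free variables = (unknowns) − (rank) = 3 − 3 = 0.

0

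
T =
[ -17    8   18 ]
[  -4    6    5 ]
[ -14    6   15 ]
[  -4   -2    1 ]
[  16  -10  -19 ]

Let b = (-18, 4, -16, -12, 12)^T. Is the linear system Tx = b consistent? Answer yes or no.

Row reduce the augmented matrix [T | b].
R2 ← R2 − (4/17)·R1: [0, 70/17, 13/17, 140/17]
R3 ← R3 − (14/17)·R1: [0, -10/17, 3/17, -20/17]
R4 ← R4 − (4/17)·R1: [0, -66/17, -55/17, -132/17]
R5 ← R5 + (16/17)·R1: [0, -42/17, -35/17, -84/17]
R3 ← R3 + (1/7)·R2: [0, 0, 2/7, 0]
R4 ← R4 + (33/35)·R2: [0, 0, -88/35, 0]
R5 ← R5 + (3/5)·R2: [0, 0, -8/5, 0]
R4 ← R4 + (44/5)·R3: [0, 0, 0, 0]
R5 ← R5 + (28/5)·R3: [0, 0, 0, 0]
The echelon form has 3 nonzero rows, and every pivot lies in the first 3 columns, so rank(T) = rank([T|b]) = 3.
The system is consistent.

yes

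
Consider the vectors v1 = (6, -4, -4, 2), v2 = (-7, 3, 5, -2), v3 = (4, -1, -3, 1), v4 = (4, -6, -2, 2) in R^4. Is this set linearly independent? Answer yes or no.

Form the matrix with these vectors as rows and row reduce.
R2 ← R2 + (7/6)·R1: [0, -5/3, 1/3, 1/3]
R3 ← R3 − (2/3)·R1: [0, 5/3, -1/3, -1/3]
R4 ← R4 − (2/3)·R1: [0, -10/3, 2/3, 2/3]
R3 ← R3 + R2: [0, 0, 0, 0]
R4 ← R4 − (2)·R2: [0, 0, 0, 0]
2 nonzero rows, so the 4 vectors span a space of dimension 2.
Since 2 < 4, the vectors are linearly dependent.

no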